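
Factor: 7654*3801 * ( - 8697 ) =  - 2^1*3^2*7^1 * 13^1 * 43^1 * 89^1 * 181^1 * 223^1 = - 253020551238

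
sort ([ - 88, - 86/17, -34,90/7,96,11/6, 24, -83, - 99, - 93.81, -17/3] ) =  [ - 99, - 93.81, - 88,  -  83, - 34,-17/3, - 86/17,11/6, 90/7, 24,96 ] 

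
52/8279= 52/8279 = 0.01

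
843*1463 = 1233309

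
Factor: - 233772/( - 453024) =161/312 =2^ (  -  3) * 3^( - 1)*7^1*13^( - 1)*23^1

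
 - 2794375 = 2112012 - 4906387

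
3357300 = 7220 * 465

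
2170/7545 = 434/1509 = 0.29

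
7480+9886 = 17366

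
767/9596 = 767/9596  =  0.08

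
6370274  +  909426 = 7279700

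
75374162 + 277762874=353137036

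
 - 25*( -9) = 225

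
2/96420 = 1/48210 = 0.00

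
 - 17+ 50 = 33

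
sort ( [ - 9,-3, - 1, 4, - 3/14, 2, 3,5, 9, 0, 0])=[ - 9,-3,-1, - 3/14,  0, 0,  2, 3,  4 , 5,9]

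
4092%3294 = 798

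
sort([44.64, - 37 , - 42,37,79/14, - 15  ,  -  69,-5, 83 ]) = [-69,  -  42, - 37, - 15,  -  5,79/14 , 37,44.64, 83] 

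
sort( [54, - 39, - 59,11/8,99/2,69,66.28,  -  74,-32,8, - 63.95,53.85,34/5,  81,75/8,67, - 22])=[ - 74, - 63.95, - 59, - 39, - 32, - 22,11/8,  34/5,8,75/8, 99/2, 53.85,  54,66.28,67, 69,81 ]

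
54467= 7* 7781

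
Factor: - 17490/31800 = - 11/20 = - 2^(-2)*5^( - 1 )*11^1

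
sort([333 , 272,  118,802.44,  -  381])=[ - 381, 118, 272, 333,802.44 ] 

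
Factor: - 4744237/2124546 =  - 2^ ( - 1) * 3^( - 1)*354091^( - 1)*4744237^1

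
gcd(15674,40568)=922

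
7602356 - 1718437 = 5883919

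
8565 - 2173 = 6392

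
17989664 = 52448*343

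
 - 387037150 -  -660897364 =273860214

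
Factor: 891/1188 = 3/4   =  2^( - 2)*3^1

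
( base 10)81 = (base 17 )4D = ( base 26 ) 33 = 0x51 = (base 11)74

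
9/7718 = 9/7718 = 0.00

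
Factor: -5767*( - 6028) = 34763476  =  2^2*11^1 * 73^1 *79^1*137^1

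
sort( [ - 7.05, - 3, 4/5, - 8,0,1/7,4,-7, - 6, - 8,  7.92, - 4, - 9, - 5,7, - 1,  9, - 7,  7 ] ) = [ - 9 ,-8,-8, - 7.05, - 7, - 7, - 6, - 5 , - 4, - 3, - 1, 0, 1/7,4/5,4,7, 7, 7.92,  9]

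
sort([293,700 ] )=[ 293,700]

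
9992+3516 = 13508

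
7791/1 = 7791= 7791.00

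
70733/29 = 2439 + 2/29 = 2439.07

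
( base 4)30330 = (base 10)828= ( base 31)qm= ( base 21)1I9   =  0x33C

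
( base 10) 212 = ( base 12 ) 158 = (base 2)11010100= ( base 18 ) BE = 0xD4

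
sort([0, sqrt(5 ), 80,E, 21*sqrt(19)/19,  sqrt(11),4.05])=[ 0,sqrt(5 ),E, sqrt( 11 ) , 4.05, 21*sqrt(19)/19, 80]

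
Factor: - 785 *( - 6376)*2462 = 2^4 * 5^1*157^1*797^1*1231^1 = 12322703920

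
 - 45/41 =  - 2 + 37/41 = -1.10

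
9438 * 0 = 0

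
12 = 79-67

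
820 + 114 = 934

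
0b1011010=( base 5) 330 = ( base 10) 90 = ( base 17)55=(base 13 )6C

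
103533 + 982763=1086296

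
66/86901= 22/28967 =0.00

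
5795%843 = 737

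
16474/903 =18+220/903=18.24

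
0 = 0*1673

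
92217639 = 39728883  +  52488756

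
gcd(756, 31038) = 42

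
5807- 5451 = 356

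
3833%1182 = 287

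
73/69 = 1 + 4/69 = 1.06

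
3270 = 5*654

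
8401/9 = 8401/9 = 933.44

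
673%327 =19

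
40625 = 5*8125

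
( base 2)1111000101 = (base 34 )SD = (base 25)1DF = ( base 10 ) 965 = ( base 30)125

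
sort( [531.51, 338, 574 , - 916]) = [ - 916, 338, 531.51, 574] 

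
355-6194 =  - 5839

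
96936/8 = 12117 = 12117.00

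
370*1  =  370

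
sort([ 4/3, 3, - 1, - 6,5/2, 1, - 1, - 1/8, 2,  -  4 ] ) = [ -6, -4, - 1,-1, - 1/8 , 1,4/3 , 2, 5/2, 3 ]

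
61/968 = 61/968 = 0.06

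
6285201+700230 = 6985431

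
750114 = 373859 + 376255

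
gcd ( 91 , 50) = 1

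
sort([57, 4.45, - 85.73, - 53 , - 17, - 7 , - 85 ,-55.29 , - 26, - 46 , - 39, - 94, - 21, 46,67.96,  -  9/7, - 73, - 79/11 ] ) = [ - 94, - 85.73, - 85, - 73, - 55.29 , - 53, - 46,- 39, - 26, -21, - 17, - 79/11 , - 7, - 9/7,4.45,46 , 57, 67.96] 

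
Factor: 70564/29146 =2^1 * 19^ (- 1) * 23^1 = 46/19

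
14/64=7/32 = 0.22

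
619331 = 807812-188481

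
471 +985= 1456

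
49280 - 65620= - 16340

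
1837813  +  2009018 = 3846831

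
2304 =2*1152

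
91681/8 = 11460 + 1/8 = 11460.12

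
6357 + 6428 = 12785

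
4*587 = 2348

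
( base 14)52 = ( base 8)110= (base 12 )60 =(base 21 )39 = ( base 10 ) 72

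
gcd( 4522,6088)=2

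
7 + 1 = 8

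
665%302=61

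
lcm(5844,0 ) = 0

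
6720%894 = 462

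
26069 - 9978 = 16091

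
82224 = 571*144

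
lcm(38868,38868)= 38868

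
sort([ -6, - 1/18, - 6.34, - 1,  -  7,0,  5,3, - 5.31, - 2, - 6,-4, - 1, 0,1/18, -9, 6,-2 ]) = [ - 9, - 7,- 6.34, - 6,  -  6,-5.31, - 4, - 2,-2, - 1, - 1, - 1/18, 0,0,1/18,3, 5,6]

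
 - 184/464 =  - 1 + 35/58 = -0.40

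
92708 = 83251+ 9457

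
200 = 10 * 20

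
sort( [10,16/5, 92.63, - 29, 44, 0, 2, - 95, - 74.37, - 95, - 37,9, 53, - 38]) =[-95, - 95, - 74.37, - 38, - 37, - 29,0, 2,16/5, 9 , 10, 44, 53,  92.63]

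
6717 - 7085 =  - 368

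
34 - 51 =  - 17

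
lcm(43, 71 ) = 3053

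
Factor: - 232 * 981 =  - 2^3*3^2*29^1 * 109^1 = -227592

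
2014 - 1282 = 732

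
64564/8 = 16141/2 = 8070.50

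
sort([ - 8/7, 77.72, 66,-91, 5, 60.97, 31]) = [ - 91,  -  8/7, 5, 31, 60.97, 66, 77.72 ]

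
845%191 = 81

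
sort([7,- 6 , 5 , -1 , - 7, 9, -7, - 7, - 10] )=[-10, - 7, - 7,-7, - 6, - 1, 5, 7, 9 ]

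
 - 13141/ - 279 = 13141/279= 47.10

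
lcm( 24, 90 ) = 360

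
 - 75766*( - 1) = 75766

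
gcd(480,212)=4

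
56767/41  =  1384+23/41=1384.56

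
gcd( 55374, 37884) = 66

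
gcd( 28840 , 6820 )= 20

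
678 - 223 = 455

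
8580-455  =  8125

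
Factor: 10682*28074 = 2^2*3^1*7^2* 109^1*4679^1 = 299886468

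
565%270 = 25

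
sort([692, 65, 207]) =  [65,207, 692]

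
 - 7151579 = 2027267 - 9178846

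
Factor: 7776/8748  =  8/9 = 2^3*3^( - 2) 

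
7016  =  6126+890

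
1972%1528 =444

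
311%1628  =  311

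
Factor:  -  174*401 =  - 2^1*3^1*29^1*401^1 =- 69774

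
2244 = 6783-4539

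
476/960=119/240 = 0.50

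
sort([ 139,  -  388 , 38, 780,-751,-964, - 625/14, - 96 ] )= [-964, - 751,- 388, - 96, -625/14, 38 , 139 , 780]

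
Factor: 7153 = 23^1*311^1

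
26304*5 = 131520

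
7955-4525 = 3430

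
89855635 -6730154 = 83125481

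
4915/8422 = 4915/8422 = 0.58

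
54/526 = 27/263=0.10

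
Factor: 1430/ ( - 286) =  - 5= - 5^1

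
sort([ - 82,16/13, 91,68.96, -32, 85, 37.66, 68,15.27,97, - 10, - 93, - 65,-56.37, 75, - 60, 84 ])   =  [ - 93, - 82,-65, -60, - 56.37,- 32,  -  10,16/13, 15.27, 37.66,68,68.96,75, 84, 85,  91, 97]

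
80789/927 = 80789/927 = 87.15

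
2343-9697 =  - 7354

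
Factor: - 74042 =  - 2^1*37021^1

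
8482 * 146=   1238372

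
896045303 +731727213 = 1627772516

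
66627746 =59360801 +7266945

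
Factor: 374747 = 293^1*1279^1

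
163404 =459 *356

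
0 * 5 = 0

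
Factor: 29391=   3^1*97^1*101^1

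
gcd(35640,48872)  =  8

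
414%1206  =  414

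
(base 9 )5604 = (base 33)3QA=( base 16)1027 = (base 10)4135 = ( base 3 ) 12200011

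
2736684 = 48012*57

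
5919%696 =351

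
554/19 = 29 + 3/19 = 29.16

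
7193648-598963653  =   -591770005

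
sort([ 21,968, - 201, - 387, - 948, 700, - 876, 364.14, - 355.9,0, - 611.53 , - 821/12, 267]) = [ - 948 , - 876, - 611.53, - 387, - 355.9, - 201, - 821/12, 0, 21, 267, 364.14 , 700, 968]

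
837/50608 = 837/50608= 0.02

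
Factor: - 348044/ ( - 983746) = 2^1*87011^1*491873^( -1) = 174022/491873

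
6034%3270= 2764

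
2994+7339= 10333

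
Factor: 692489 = 7^1 *98927^1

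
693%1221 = 693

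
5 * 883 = 4415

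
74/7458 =37/3729 = 0.01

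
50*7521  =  376050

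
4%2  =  0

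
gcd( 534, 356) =178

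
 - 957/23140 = - 957/23140 = - 0.04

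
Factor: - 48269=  - 13^1*47^1*79^1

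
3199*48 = 153552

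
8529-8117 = 412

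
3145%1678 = 1467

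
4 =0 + 4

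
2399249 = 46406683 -44007434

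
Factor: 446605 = 5^1*179^1*499^1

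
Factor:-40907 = -19^1 * 2153^1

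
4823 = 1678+3145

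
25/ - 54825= -1/2193= - 0.00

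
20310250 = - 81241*( - 250)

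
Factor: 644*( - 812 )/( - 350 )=37352/25 = 2^3*5^( - 2 )*7^1*23^1*29^1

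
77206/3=77206/3 = 25735.33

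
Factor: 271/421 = 271^1*421^(-1) 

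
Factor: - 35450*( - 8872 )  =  2^4*5^2*709^1*1109^1=314512400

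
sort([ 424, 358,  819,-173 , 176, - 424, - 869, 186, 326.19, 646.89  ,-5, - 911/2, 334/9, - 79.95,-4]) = [ - 869, - 911/2, - 424,- 173, - 79.95,-5, - 4,  334/9, 176,186,  326.19, 358,424,646.89, 819 ] 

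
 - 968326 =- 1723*562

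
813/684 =1 + 43/228 = 1.19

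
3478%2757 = 721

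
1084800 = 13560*80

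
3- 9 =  - 6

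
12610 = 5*2522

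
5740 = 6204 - 464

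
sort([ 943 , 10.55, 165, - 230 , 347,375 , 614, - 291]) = [ - 291 , - 230, 10.55 , 165, 347,375,  614,943]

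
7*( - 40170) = - 281190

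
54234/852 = 63 + 93/142 = 63.65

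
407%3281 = 407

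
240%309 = 240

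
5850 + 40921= 46771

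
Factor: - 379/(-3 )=3^(-1)*379^1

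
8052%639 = 384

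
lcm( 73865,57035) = 4505765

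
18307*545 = 9977315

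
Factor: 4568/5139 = 8/9=2^3*3^( - 2 )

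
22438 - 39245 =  - 16807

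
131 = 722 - 591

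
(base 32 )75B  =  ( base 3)101001211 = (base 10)7339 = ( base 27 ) a1m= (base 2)1110010101011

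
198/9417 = 66/3139 = 0.02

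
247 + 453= 700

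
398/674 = 199/337 = 0.59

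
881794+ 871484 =1753278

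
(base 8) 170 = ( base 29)44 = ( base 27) 4c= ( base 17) 71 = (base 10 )120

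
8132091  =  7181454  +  950637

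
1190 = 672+518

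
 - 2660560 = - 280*9502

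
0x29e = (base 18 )214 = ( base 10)670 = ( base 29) n3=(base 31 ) LJ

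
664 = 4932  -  4268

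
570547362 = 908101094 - 337553732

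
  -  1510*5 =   -  7550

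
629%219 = 191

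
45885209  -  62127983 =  - 16242774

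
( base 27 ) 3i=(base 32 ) 33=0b1100011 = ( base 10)99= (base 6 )243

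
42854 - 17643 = 25211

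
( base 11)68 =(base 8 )112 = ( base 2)1001010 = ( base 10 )74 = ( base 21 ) 3b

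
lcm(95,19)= 95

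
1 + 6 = 7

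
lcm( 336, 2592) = 18144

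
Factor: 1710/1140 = 3/2 = 2^( - 1)* 3^1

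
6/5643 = 2/1881 = 0.00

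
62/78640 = 31/39320 = 0.00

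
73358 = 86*853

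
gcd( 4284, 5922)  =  126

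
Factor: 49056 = 2^5 *3^1 * 7^1 * 73^1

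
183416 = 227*808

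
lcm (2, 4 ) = 4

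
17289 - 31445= - 14156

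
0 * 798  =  0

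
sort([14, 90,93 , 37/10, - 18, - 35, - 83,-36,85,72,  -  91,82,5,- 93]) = [ - 93,-91, - 83, - 36, - 35, - 18,  37/10,5 , 14,72, 82,85,90, 93 ]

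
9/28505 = 9/28505 =0.00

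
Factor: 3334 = 2^1 * 1667^1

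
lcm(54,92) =2484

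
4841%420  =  221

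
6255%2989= 277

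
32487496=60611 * 536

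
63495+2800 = 66295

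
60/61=60/61 = 0.98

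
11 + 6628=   6639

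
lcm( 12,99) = 396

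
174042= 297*586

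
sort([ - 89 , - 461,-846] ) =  [ - 846, - 461, - 89 ] 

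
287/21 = 41/3  =  13.67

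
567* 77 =43659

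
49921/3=16640+1/3 = 16640.33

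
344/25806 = 172/12903 = 0.01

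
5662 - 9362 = - 3700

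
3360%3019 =341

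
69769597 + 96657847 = 166427444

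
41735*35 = 1460725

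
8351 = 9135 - 784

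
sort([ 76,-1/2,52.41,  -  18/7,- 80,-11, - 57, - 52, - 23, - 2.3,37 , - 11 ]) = [ - 80,-57, - 52,  -  23, -11, - 11,-18/7 , - 2.3,-1/2,37,52.41,76 ] 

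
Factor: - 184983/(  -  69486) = 197/74 = 2^(-1)*37^ (-1)*197^1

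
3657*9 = 32913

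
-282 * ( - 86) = 24252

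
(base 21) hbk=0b1111001000100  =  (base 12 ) 4598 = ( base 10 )7748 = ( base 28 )9OK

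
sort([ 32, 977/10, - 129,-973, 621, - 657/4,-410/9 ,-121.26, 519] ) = [-973, - 657/4,-129,  -  121.26, - 410/9, 32, 977/10, 519, 621 ]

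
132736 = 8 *16592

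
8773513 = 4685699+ 4087814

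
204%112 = 92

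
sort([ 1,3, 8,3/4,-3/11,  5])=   [- 3/11, 3/4,  1,3, 5, 8 ]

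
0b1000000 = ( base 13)4c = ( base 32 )20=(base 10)64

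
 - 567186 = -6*94531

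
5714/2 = 2857 = 2857.00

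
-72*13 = - 936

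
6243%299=263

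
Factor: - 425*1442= - 612850 = - 2^1*5^2*7^1*17^1 * 103^1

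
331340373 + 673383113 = 1004723486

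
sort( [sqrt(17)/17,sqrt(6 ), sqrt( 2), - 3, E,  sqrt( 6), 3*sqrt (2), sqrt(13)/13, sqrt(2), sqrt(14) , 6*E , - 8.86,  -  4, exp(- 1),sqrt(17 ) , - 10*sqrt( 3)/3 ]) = [ - 8.86, - 10*sqrt (3)/3, - 4, - 3,  sqrt ( 17)/17 , sqrt(13)/13, exp( - 1 ), sqrt(2), sqrt(2),sqrt(6 ),sqrt( 6) , E,sqrt(14) , sqrt( 17), 3*sqrt(2),  6*E]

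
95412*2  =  190824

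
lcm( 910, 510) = 46410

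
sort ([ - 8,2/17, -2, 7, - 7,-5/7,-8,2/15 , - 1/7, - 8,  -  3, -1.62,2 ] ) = [-8,-8,-8, - 7 , - 3, - 2,-1.62, - 5/7, - 1/7,2/17, 2/15, 2, 7 ]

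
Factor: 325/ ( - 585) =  - 3^(-2 ) * 5^1 = - 5/9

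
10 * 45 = 450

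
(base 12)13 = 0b1111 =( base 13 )12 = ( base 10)15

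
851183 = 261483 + 589700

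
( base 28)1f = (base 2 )101011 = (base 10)43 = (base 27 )1G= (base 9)47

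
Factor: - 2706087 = - 3^1*902029^1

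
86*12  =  1032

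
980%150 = 80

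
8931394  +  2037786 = 10969180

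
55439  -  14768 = 40671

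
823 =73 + 750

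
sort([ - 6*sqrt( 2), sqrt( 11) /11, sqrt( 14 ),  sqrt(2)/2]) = [ - 6*sqrt( 2), sqrt( 11 )/11,sqrt (2)/2, sqrt ( 14)] 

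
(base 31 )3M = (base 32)3j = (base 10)115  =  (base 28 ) 43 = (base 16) 73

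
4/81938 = 2/40969 = 0.00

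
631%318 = 313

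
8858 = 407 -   -  8451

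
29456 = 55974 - 26518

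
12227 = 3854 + 8373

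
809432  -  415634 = 393798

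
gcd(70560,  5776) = 16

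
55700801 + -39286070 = 16414731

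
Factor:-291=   -  3^1*97^1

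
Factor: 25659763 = 1223^1*20981^1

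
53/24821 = 53/24821  =  0.00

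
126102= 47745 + 78357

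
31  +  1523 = 1554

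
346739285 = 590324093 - 243584808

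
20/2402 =10/1201 = 0.01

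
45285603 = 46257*979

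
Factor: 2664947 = 47^1*56701^1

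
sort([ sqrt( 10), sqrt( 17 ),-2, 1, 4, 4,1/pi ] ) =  [ - 2,1/pi,1,sqrt(10 ),  4,  4, sqrt(17)]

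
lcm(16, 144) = 144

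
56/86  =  28/43  =  0.65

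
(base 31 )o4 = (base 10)748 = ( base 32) nc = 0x2ec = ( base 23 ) 19C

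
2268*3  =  6804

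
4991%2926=2065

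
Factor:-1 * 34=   -2^1*17^1 = -34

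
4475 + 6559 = 11034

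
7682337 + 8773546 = 16455883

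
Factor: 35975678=2^1*17987839^1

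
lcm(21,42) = 42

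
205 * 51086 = 10472630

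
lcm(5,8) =40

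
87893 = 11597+76296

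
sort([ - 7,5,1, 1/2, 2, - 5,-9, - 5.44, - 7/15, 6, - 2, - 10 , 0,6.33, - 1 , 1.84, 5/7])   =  [ - 10, - 9,-7,-5.44, - 5, - 2, - 1, - 7/15 , 0, 1/2,5/7,1 , 1.84,2, 5, 6, 6.33]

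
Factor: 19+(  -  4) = 15  =  3^1*5^1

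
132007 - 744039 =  - 612032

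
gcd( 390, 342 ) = 6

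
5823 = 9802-3979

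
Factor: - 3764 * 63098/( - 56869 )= 2^3*7^1*29^( - 1) * 37^( - 1)*53^( - 1 ) * 941^1*4507^1 =237500872/56869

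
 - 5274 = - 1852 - 3422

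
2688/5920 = 84/185 = 0.45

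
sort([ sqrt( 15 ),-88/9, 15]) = [ - 88/9, sqrt(15), 15 ]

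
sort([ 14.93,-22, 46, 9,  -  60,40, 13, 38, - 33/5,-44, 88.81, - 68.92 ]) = [-68.92, - 60,-44, - 22, - 33/5,9,13,  14.93, 38, 40, 46, 88.81] 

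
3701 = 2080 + 1621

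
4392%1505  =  1382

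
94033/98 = 94033/98  =  959.52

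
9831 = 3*3277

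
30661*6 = 183966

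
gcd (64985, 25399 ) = 1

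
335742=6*55957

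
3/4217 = 3/4217 = 0.00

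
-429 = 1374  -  1803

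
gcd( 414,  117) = 9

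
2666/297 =8+290/297 = 8.98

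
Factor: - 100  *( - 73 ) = 2^2*5^2*73^1 = 7300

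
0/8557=0  =  0.00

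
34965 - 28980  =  5985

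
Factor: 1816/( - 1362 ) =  - 4/3=-  2^2*3^ ( - 1 )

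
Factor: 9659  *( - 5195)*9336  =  -2^3*3^1*5^1 * 13^1*389^1*743^1*1039^1 = - 468466522680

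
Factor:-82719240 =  - 2^3*3^1*5^1*163^1*4229^1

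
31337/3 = 31337/3 = 10445.67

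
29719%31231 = 29719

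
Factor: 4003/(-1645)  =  -5^( - 1 )*7^ ( - 1 )*47^( - 1 )*4003^1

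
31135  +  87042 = 118177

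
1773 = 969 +804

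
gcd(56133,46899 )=243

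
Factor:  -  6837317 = -6837317^1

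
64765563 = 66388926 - 1623363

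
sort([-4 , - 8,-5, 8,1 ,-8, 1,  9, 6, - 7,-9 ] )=[ - 9,-8, - 8,-7,-5, - 4, 1,1,6, 8,  9]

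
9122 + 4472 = 13594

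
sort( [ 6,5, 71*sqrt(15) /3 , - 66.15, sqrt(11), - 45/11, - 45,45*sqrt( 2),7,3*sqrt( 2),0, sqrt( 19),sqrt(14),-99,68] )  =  [ - 99, - 66.15, - 45 , - 45/11,0,sqrt (11),sqrt( 14),3*sqrt(2),sqrt(19),5, 6,7, 45*sqrt(2),68, 71*sqrt(15)/3 ]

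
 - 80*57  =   - 4560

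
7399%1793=227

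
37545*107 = 4017315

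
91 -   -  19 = 110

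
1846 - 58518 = - 56672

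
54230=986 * 55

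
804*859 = 690636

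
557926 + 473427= 1031353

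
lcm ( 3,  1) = 3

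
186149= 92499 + 93650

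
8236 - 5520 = 2716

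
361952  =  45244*8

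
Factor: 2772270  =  2^1*3^2*5^1 * 30803^1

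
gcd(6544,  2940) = 4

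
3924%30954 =3924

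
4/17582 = 2/8791= 0.00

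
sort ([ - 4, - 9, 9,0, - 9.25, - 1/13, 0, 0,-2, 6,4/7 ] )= [ - 9.25,  -  9, - 4, - 2, - 1/13,0,0, 0, 4/7, 6, 9] 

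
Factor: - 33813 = -3^2* 13^1 * 17^2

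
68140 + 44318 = 112458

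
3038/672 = 217/48  =  4.52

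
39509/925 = 39509/925= 42.71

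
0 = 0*12245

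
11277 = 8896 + 2381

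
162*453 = 73386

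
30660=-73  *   ( - 420 )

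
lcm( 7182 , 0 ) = 0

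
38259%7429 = 1114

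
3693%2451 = 1242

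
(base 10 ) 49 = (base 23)23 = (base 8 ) 61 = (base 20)29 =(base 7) 100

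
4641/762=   1547/254 = 6.09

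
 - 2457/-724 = 2457/724= 3.39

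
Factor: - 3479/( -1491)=7/3 = 3^( - 1 )*7^1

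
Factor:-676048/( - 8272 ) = 11^(-1)*29^1*31^1   =  899/11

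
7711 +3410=11121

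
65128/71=65128/71  =  917.30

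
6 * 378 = 2268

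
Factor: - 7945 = - 5^1*7^1*227^1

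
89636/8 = 11204 + 1/2 = 11204.50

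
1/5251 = 1/5251 =0.00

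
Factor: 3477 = 3^1*19^1 * 61^1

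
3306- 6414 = -3108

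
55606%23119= 9368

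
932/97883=932/97883= 0.01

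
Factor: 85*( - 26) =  - 2210 = -  2^1*5^1 *13^1*17^1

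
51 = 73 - 22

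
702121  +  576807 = 1278928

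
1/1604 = 1/1604=0.00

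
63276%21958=19360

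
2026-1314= 712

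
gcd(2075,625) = 25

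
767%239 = 50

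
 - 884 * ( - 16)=14144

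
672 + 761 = 1433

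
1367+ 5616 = 6983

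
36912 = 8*4614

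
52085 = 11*4735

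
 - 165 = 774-939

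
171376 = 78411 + 92965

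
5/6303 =5/6303  =  0.00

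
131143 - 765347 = -634204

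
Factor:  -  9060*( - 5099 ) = 46196940 = 2^2*3^1*5^1*151^1*5099^1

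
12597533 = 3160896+9436637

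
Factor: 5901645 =3^1 *5^1 *29^1*13567^1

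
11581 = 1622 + 9959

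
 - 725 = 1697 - 2422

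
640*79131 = 50643840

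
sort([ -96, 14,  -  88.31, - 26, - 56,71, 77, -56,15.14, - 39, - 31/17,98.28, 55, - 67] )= [ -96, - 88.31, - 67, - 56,  -  56, - 39,-26, - 31/17,14,15.14,55,71, 77,98.28 ]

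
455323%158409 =138505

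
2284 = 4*571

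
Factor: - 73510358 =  - 2^1*36755179^1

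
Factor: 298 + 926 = 2^3 * 3^2*17^1=1224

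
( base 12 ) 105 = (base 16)95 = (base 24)65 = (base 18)85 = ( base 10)149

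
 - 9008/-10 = 4504/5 = 900.80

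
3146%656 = 522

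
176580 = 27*6540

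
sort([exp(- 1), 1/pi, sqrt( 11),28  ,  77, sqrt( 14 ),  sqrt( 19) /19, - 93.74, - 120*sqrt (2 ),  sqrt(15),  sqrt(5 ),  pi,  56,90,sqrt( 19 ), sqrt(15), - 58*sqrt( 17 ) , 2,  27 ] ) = [ - 58* sqrt( 17), - 120*sqrt( 2 ), - 93.74, sqrt (19)/19,1/pi, exp( - 1), 2, sqrt( 5), pi , sqrt(11), sqrt(14), sqrt( 15 ) , sqrt( 15 ) , sqrt( 19),27, 28 , 56,77, 90 ] 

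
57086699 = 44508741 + 12577958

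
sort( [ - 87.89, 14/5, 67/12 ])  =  [ - 87.89 , 14/5,67/12] 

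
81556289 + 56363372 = 137919661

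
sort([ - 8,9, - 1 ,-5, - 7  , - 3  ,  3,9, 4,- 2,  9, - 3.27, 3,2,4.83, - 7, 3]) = [-8,-7, - 7, - 5,  -  3.27, - 3, - 2,  -  1,2, 3, 3, 3 , 4,4.83,  9 , 9, 9]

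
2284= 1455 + 829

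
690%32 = 18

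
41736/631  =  66 + 90/631= 66.14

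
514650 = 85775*6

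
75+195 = 270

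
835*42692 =35647820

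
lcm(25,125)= 125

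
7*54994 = 384958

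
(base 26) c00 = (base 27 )b3c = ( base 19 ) 138i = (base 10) 8112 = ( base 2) 1111110110000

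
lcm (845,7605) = 7605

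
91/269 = 91/269 = 0.34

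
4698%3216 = 1482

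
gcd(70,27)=1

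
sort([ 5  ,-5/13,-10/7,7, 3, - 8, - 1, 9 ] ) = [ - 8, - 10/7, - 1, - 5/13,3, 5,7, 9]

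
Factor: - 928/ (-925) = 2^5 *5^( - 2)*29^1*37^( - 1 )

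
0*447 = 0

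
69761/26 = 2683+3/26 =2683.12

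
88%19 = 12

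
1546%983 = 563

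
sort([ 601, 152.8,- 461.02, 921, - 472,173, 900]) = [ - 472, - 461.02 , 152.8,  173,601,900, 921]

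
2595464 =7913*328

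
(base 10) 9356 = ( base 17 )1f66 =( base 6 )111152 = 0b10010010001100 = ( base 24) g5k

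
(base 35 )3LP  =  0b1000101010011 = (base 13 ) 2032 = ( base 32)4aj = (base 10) 4435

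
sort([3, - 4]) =[ - 4,  3 ] 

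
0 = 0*6063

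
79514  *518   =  41188252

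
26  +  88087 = 88113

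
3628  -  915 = 2713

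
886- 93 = 793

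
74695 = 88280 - 13585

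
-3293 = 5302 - 8595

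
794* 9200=7304800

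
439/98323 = 439/98323= 0.00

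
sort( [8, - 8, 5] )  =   [ - 8, 5, 8 ] 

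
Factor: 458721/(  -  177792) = - 152907/59264 = - 2^( - 7 )*3^1*463^( - 1)*50969^1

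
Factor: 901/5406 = 2^ (-1)*3^ (-1) = 1/6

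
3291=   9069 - 5778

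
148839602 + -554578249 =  - 405738647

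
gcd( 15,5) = 5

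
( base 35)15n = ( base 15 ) 64D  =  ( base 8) 2617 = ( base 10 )1423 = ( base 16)58F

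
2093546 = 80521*26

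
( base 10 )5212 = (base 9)7131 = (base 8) 12134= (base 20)D0C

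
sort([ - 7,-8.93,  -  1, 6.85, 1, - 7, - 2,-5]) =[ - 8.93, - 7, - 7, - 5 ,  -  2, - 1, 1 , 6.85]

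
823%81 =13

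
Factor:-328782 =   -  2^1 * 3^1*37^1*1481^1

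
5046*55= 277530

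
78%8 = 6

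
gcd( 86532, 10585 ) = 1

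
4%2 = 0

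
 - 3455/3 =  - 1152 + 1/3 = - 1151.67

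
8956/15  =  597 + 1/15 = 597.07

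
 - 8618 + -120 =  - 8738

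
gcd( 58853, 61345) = 1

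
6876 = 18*382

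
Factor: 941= 941^1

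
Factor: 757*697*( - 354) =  - 2^1*3^1*17^1*41^1 * 59^1*757^1 = - 186780666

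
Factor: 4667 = 13^1*359^1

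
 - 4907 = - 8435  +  3528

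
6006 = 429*14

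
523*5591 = 2924093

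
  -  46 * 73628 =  -3386888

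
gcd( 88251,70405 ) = 1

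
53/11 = 4+9/11 = 4.82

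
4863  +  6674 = 11537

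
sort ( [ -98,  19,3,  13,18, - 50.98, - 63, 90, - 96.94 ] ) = [ - 98,-96.94,  -  63,-50.98, 3,13, 18,19, 90]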